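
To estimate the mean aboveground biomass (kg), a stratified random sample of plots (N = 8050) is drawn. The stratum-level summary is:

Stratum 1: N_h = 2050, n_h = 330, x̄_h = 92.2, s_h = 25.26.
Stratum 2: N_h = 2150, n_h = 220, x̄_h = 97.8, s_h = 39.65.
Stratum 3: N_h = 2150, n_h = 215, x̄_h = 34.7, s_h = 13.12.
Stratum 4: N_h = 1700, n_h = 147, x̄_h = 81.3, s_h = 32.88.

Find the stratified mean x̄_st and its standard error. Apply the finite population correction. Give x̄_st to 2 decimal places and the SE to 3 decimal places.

x̄_st ≈ 76.04, SE ≈ 0.956

x̄_st = Σ W_h x̄_h = (2050·92.2 + 2150·97.8 + 2150·34.7 + 1700·81.3)/8050 = 76.03665
V̂(x̄_st) = Σ W_h² (1 − n_h/N_h) s_h²/n_h, with W_h = N_h/N and N = 8050:
  stratum 1: (2050/8050)²·(1 − 330/2050)·25.26²/330 = 0.105207
  stratum 2: (2150/8050)²·(1 − 220/2150)·39.65²/220 = 0.457581
  stratum 3: (2150/8050)²·(1 − 215/2150)·13.12²/215 = 0.0513993
  stratum 4: (1700/8050)²·(1 − 147/1700)·32.88²/147 = 0.299623
V̂(x̄_st) = 0.913809
SE(x̄_st) = √0.913809 = 0.955934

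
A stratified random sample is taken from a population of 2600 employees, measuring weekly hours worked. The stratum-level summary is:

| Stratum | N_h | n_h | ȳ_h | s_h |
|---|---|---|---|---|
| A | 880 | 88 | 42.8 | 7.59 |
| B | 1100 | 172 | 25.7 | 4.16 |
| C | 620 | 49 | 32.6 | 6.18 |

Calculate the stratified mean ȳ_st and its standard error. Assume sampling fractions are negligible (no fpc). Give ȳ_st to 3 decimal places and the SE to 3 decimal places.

ȳ_st ≈ 33.133, SE ≈ 0.371

ȳ_st = Σ W_h ȳ_h = (880·42.8 + 1100·25.7 + 620·32.6)/2600 = 33.13308
V̂(ȳ_st) = Σ W_h² s_h²/n_h, with W_h = N_h/N and N = 2600:
  stratum A: (880/2600)²·7.59²/88 = 0.0749928
  stratum B: (1100/2600)²·4.16²/172 = 0.0180093
  stratum C: (620/2600)²·6.18²/49 = 0.0443218
V̂(ȳ_st) = 0.137324
SE(ȳ_st) = √0.137324 = 0.370572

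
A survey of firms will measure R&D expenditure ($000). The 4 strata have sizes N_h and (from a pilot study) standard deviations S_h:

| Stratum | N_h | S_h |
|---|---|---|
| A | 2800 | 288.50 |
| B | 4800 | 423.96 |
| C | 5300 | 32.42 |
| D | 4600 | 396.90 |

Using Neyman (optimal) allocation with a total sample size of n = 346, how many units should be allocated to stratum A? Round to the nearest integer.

58

Neyman allocation: n_h = n · N_h S_h / Σ N_i S_i, with n = 346.
  stratum A: N_h·S_h = 2800·288.50 = 807800.00
  stratum B: N_h·S_h = 4800·423.96 = 2035008.00
  stratum C: N_h·S_h = 5300·32.42 = 171826.00
  stratum D: N_h·S_h = 4600·396.90 = 1825740.00
Σ N_h S_h = 4840374.00
n for stratum A = 346·807800.00/4840374.00 = 57.743 → 58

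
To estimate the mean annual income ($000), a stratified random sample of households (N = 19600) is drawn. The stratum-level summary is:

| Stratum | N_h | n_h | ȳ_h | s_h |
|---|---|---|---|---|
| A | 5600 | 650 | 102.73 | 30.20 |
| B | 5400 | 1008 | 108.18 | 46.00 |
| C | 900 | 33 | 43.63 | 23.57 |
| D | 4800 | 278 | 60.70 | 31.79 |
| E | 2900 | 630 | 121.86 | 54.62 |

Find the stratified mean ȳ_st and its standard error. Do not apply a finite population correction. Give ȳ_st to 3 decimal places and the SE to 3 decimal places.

ȳ_st = Σ W_h ȳ_h = (5600·102.73 + 5400·108.18 + 900·43.63 + 4800·60.70 + 2900·121.86)/19600 = 94.05515
V̂(ȳ_st) = Σ W_h² s_h²/n_h, with W_h = N_h/N and N = 19600:
  stratum A: (5600/19600)²·30.20²/650 = 0.114542
  stratum B: (5400/19600)²·46.00²/1008 = 0.159342
  stratum C: (900/19600)²·23.57²/33 = 0.0354959
  stratum D: (4800/19600)²·31.79²/278 = 0.218025
  stratum E: (2900/19600)²·54.62²/630 = 0.103668
V̂(ȳ_st) = 0.631074
SE(ȳ_st) = √0.631074 = 0.794401

ȳ_st ≈ 94.055, SE ≈ 0.794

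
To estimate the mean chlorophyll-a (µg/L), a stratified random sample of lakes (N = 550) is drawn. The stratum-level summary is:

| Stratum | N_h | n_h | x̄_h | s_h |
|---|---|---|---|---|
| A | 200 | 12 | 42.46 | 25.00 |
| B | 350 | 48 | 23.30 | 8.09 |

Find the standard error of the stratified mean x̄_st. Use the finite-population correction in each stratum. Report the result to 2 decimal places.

V̂(x̄_st) = Σ W_h² (1 − n_h/N_h) s_h²/n_h, with W_h = N_h/N and N = 550:
  stratum A: (200/550)²·(1 − 12/200)·25.00²/12 = 6.47383
  stratum B: (350/550)²·(1 − 48/350)·8.09²/48 = 0.476437
V̂(x̄_st) = 6.95027
SE(x̄_st) = √6.95027 = 2.63634

SE(x̄_st) ≈ 2.64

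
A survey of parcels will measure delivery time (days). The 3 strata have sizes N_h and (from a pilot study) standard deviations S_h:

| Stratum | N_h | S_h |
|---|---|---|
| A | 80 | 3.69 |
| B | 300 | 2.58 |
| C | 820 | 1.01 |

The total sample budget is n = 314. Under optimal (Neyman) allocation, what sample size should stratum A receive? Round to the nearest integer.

49

Neyman allocation: n_h = n · N_h S_h / Σ N_i S_i, with n = 314.
  stratum A: N_h·S_h = 80·3.69 = 295.20
  stratum B: N_h·S_h = 300·2.58 = 774.00
  stratum C: N_h·S_h = 820·1.01 = 828.20
Σ N_h S_h = 1897.40
n for stratum A = 314·295.20/1897.40 = 48.853 → 49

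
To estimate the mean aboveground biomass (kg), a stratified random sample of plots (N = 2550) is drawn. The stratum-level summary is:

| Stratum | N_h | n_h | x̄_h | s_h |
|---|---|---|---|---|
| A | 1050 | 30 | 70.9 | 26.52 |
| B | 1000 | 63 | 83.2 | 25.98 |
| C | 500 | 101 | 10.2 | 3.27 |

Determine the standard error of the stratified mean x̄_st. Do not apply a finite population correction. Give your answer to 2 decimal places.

SE(x̄_st) ≈ 2.37

V̂(x̄_st) = Σ W_h² s_h²/n_h, with W_h = N_h/N and N = 2550:
  stratum A: (1050/2550)²·26.52²/30 = 3.97488
  stratum B: (1000/2550)²·25.98²/63 = 1.64762
  stratum C: (500/2550)²·3.27²/101 = 0.00407037
V̂(x̄_st) = 5.62657
SE(x̄_st) = √5.62657 = 2.37204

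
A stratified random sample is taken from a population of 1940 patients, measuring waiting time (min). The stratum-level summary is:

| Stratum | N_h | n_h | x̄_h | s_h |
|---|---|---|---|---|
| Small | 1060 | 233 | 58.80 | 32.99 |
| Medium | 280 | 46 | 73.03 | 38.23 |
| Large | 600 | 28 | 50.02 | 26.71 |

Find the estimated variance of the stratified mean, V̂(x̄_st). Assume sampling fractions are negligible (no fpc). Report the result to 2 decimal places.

V̂(x̄_st) ≈ 4.49

V̂(x̄_st) = Σ W_h² s_h²/n_h, with W_h = N_h/N and N = 1940:
  stratum Small: (1060/1940)²·32.99²/233 = 1.3945
  stratum Medium: (280/1940)²·38.23²/46 = 0.661856
  stratum Large: (600/1940)²·26.71²/28 = 2.43719
V̂(x̄_st) = 4.49354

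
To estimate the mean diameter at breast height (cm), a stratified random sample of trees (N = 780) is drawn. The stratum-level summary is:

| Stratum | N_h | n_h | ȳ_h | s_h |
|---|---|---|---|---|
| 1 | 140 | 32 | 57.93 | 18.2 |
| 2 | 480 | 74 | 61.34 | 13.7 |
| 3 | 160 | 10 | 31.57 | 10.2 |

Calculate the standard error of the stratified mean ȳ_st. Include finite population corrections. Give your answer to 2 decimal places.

V̂(ȳ_st) = Σ W_h² (1 − n_h/N_h) s_h²/n_h, with W_h = N_h/N and N = 780:
  stratum 1: (140/780)²·(1 − 32/140)·18.2²/32 = 0.25725
  stratum 2: (480/780)²·(1 − 74/480)·13.7²/74 = 0.812433
  stratum 3: (160/780)²·(1 − 10/160)·10.2²/10 = 0.410414
V̂(ȳ_st) = 1.4801
SE(ȳ_st) = √1.4801 = 1.21659

SE(ȳ_st) ≈ 1.22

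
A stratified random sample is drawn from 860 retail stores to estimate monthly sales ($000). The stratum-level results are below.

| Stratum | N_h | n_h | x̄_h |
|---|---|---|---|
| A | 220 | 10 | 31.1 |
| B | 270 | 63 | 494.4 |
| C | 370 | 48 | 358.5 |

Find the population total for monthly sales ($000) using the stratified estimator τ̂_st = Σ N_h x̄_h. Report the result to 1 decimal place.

τ̂_st ≈ 272975.0

τ̂_st = Σ N_h x̄_h = 220·31.1 + 270·494.4 + 370·358.5 = 272975.0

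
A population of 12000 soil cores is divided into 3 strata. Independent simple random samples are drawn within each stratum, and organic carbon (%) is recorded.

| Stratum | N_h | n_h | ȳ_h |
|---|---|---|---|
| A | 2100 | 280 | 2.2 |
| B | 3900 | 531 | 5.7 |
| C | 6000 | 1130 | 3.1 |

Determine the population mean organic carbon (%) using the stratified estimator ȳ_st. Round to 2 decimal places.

ȳ_st ≈ 3.79

N = Σ N_h = 12000. Stratum weights W_h = N_h/N.
ȳ_st = (2100·2.2 + 3900·5.7 + 6000·3.1) / 12000 = 3.7875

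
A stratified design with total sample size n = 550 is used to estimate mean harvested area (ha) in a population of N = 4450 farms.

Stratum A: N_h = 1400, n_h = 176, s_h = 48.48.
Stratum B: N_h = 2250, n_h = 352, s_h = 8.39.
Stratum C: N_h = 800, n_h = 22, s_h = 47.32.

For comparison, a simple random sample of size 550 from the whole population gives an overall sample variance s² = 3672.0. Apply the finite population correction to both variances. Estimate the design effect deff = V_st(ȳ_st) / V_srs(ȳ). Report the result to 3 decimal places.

V̂(ȳ_st) = Σ W_h² (1 − n_h/N_h) s_h²/n_h, with W_h = N_h/N and N = 4450:
  stratum A: (1400/4450)²·(1 − 176/1400)·48.48²/176 = 1.15559
  stratum B: (2250/4450)²·(1 − 352/2250)·8.39²/352 = 0.0431261
  stratum C: (800/4450)²·(1 − 22/800)·47.32²/22 = 3.19902
V_st = 4.39773
V_srs = (1 − 550/4450)·3672.0/550 = 5.8512
deff = V_st / V_srs = 4.39773/5.8512 = 0.7516

deff ≈ 0.752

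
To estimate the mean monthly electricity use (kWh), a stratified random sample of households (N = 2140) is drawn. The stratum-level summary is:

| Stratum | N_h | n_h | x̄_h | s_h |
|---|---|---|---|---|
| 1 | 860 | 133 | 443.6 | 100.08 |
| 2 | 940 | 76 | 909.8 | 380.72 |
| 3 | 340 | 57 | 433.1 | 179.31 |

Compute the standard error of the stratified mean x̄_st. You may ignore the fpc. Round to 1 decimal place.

V̂(x̄_st) = Σ W_h² s_h²/n_h, with W_h = N_h/N and N = 2140:
  stratum 1: (860/2140)²·100.08²/133 = 12.1622
  stratum 2: (940/2140)²·380.72²/76 = 367.981
  stratum 3: (340/2140)²·179.31²/57 = 14.2385
V̂(x̄_st) = 394.382
SE(x̄_st) = √394.382 = 19.8591

SE(x̄_st) ≈ 19.9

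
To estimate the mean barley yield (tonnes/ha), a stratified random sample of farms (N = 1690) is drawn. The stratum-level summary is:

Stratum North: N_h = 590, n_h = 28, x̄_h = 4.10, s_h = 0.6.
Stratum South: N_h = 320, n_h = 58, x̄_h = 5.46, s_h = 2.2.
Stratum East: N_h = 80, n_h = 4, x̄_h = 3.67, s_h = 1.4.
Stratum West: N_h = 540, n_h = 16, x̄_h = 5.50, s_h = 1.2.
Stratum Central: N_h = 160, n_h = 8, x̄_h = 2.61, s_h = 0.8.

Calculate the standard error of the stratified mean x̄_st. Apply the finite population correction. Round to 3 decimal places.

V̂(x̄_st) = Σ W_h² (1 − n_h/N_h) s_h²/n_h, with W_h = N_h/N and N = 1690:
  stratum North: (590/1690)²·(1 − 28/590)·0.6²/28 = 0.00149265
  stratum South: (320/1690)²·(1 − 58/320)·2.2²/58 = 0.0024496
  stratum East: (80/1690)²·(1 − 4/80)·1.4²/4 = 0.0010431
  stratum West: (540/1690)²·(1 − 16/540)·1.2²/16 = 0.00891649
  stratum Central: (160/1690)²·(1 − 8/160)·0.8²/8 = 0.000681209
V̂(x̄_st) = 0.0145831
SE(x̄_st) = √0.0145831 = 0.12076

SE(x̄_st) ≈ 0.121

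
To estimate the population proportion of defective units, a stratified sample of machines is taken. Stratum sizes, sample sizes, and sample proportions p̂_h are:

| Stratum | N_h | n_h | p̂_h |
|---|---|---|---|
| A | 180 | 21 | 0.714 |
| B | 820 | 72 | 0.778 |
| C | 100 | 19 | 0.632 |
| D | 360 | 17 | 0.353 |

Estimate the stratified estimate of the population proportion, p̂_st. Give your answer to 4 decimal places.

p̂_st ≈ 0.6553

N = 1460; stratum weights W_h = N_h/N.
p̂_st = Σ W_h p̂_h = (180·0.714 + 820·0.778 + 100·0.632 + 360·0.353)/1460 = 0.65532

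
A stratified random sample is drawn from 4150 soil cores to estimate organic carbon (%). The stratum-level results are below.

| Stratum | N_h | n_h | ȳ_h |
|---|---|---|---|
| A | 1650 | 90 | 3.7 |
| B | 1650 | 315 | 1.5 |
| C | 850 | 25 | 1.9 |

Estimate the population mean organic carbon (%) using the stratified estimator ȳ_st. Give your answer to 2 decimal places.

ȳ_st ≈ 2.46

N = Σ N_h = 4150. Stratum weights W_h = N_h/N.
ȳ_st = (1650·3.7 + 1650·1.5 + 850·1.9) / 4150 = 2.4566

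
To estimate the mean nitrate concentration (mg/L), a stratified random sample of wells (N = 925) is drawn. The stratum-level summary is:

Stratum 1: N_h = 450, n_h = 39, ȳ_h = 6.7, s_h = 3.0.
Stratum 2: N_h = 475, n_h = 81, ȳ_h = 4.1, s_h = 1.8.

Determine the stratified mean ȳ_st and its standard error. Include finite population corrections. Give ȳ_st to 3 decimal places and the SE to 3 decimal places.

ȳ_st = Σ W_h ȳ_h = (450·6.7 + 475·4.1)/925 = 5.36486
V̂(ȳ_st) = Σ W_h² (1 − n_h/N_h) s_h²/n_h, with W_h = N_h/N and N = 925:
  stratum 1: (450/925)²·(1 − 39/450)·3.0²/39 = 0.0498826
  stratum 2: (475/925)²·(1 − 81/475)·1.8²/81 = 0.00874916
V̂(ȳ_st) = 0.0586317
SE(ȳ_st) = √0.0586317 = 0.24214

ȳ_st ≈ 5.365, SE ≈ 0.242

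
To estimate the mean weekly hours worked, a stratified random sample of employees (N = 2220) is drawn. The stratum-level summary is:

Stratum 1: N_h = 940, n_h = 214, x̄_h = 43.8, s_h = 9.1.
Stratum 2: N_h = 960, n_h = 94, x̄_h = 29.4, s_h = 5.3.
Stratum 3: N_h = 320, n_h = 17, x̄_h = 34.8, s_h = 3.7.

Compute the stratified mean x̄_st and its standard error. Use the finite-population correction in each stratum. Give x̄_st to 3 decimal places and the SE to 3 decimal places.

x̄_st = Σ W_h x̄_h = (940·43.8 + 960·29.4 + 320·34.8)/2220 = 36.27568
V̂(x̄_st) = Σ W_h² (1 − n_h/N_h) s_h²/n_h, with W_h = N_h/N and N = 2220:
  stratum 1: (940/2220)²·(1 − 214/940)·9.1²/214 = 0.0535831
  stratum 2: (960/2220)²·(1 − 94/960)·5.3²/94 = 0.0504089
  stratum 3: (320/2220)²·(1 − 17/320)·3.7²/17 = 0.0158431
V̂(x̄_st) = 0.119835
SE(x̄_st) = √0.119835 = 0.346172

x̄_st ≈ 36.276, SE ≈ 0.346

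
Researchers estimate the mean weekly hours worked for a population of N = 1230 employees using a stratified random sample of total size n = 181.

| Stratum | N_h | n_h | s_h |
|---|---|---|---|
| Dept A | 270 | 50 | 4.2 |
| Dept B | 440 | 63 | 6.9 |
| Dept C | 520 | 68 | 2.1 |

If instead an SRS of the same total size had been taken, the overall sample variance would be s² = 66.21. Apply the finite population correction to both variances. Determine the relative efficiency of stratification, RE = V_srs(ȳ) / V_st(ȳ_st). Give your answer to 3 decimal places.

V̂(ȳ_st) = Σ W_h² (1 − n_h/N_h) s_h²/n_h, with W_h = N_h/N and N = 1230:
  stratum Dept A: (270/1230)²·(1 − 50/270)·4.2²/50 = 0.0138518
  stratum Dept B: (440/1230)²·(1 − 63/440)·6.9²/63 = 0.0828593
  stratum Dept C: (520/1230)²·(1 − 68/520)·2.1²/68 = 0.0100754
V_st = 0.106786
V_srs = (1 − 181/1230)·66.21/181 = 0.311972
Relative efficiency = V_srs / V_st = 0.311972/0.106786 = 2.9215

RE ≈ 2.921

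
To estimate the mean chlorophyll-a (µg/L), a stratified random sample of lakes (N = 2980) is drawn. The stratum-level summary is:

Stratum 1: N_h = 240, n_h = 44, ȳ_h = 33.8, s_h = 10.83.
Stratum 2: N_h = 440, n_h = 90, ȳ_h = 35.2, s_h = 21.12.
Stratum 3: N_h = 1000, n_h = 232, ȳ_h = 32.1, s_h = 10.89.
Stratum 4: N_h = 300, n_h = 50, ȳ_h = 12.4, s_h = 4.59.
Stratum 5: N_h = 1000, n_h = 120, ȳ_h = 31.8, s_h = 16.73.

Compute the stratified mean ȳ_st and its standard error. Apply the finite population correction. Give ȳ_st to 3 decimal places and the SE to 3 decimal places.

ȳ_st = Σ W_h ȳ_h = (240·33.8 + 440·35.2 + 1000·32.1 + 300·12.4 + 1000·31.8)/2980 = 30.61074
V̂(ȳ_st) = Σ W_h² (1 − n_h/N_h) s_h²/n_h, with W_h = N_h/N and N = 2980:
  stratum 1: (240/2980)²·(1 − 44/240)·10.83²/44 = 0.0141201
  stratum 2: (440/2980)²·(1 − 90/440)·21.12²/90 = 0.0859476
  stratum 3: (1000/2980)²·(1 − 232/1000)·10.89²/232 = 0.0442076
  stratum 4: (300/2980)²·(1 − 50/300)·4.59²/50 = 0.00355864
  stratum 5: (1000/2980)²·(1 − 120/1000)·16.73²/120 = 0.231132
V̂(ȳ_st) = 0.378966
SE(ȳ_st) = √0.378966 = 0.615602

ȳ_st ≈ 30.611, SE ≈ 0.616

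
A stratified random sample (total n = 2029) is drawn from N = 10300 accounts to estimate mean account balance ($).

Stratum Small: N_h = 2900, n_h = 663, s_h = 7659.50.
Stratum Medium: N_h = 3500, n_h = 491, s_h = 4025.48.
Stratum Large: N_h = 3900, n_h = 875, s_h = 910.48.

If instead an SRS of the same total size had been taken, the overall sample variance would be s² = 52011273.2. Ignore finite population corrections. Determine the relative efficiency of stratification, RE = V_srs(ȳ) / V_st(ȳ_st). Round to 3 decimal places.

V̂(ȳ_st) = Σ W_h² s_h²/n_h, with W_h = N_h/N and N = 10300:
  stratum Small: (2900/10300)²·7659.50²/663 = 7014.7
  stratum Medium: (3500/10300)²·4025.48²/491 = 3810.79
  stratum Large: (3900/10300)²·910.48²/875 = 135.827
V_st = 10961.3
V_srs = s²/n = 52011273.2/2029 = 25633.9
Relative efficiency = V_srs / V_st = 25633.9/10961.3 = 2.3386

RE ≈ 2.339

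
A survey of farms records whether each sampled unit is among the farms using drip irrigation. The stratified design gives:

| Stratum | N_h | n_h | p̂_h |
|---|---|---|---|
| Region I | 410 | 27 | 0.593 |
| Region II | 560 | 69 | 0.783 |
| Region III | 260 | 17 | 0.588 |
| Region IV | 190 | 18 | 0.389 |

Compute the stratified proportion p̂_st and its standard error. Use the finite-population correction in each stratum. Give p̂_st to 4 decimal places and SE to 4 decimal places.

p̂_st ≈ 0.6397, SE ≈ 0.0420

N = 1420; stratum weights W_h = N_h/N.
p̂_st = Σ W_h p̂_h = (410·0.593 + 560·0.783 + 260·0.588 + 190·0.389)/1420 = 0.63972
V̂(p̂_st) = Σ W_h² (1 − n_h/N_h) p̂_h(1−p̂_h)/(n_h−1):
  stratum Region I: (410/1420)²·(1 − 27/410)·0.593·0.407/26 = 0.000722906
  stratum Region II: (560/1420)²·(1 − 69/560)·0.783·0.217/68 = 0.000340726
  stratum Region III: (260/1420)²·(1 − 17/260)·0.588·0.412/16 = 0.000474414
  stratum Region IV: (190/1420)²·(1 − 18/190)·0.389·0.611/17 = 0.000226593
V̂(p̂_st) = 0.00176464; SE = √V̂ = 0.0420076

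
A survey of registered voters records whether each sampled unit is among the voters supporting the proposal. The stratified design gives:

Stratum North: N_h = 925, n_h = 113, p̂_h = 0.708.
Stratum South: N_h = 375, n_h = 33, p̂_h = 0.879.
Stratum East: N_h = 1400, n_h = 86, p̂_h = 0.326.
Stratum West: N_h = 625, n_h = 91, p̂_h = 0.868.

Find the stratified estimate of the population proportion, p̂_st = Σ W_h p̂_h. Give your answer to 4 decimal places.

p̂_st ≈ 0.5965

N = 3325; stratum weights W_h = N_h/N.
p̂_st = Σ W_h p̂_h = (925·0.708 + 375·0.879 + 1400·0.326 + 625·0.868)/3325 = 0.59652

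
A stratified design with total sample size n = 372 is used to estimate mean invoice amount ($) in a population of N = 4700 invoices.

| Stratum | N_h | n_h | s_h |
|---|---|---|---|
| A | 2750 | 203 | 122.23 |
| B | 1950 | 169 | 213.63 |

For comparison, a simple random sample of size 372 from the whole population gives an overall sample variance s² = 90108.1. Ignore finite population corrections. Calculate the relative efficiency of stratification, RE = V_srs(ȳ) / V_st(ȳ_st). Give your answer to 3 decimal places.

RE ≈ 3.379

V̂(ȳ_st) = Σ W_h² s_h²/n_h, with W_h = N_h/N and N = 4700:
  stratum A: (2750/4700)²·122.23²/203 = 25.1959
  stratum B: (1950/4700)²·213.63²/169 = 46.4848
V_st = 71.6807
V_srs = s²/n = 90108.1/372 = 242.226
Relative efficiency = V_srs / V_st = 242.226/71.6807 = 3.3792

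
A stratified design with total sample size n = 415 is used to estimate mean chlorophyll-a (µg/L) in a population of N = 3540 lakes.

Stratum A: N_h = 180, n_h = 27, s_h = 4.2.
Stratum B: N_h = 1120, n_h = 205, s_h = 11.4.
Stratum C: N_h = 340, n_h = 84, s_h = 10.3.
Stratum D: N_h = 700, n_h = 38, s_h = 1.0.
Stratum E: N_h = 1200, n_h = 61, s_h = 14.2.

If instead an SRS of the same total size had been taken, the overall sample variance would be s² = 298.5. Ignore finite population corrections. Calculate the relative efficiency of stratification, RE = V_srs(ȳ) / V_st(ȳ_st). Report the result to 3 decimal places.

V̂(ȳ_st) = Σ W_h² s_h²/n_h, with W_h = N_h/N and N = 3540:
  stratum A: (180/3540)²·4.2²/27 = 0.00168917
  stratum B: (1120/3540)²·11.4²/205 = 0.0634579
  stratum C: (340/3540)²·10.3²/84 = 0.0116506
  stratum D: (700/3540)²·1.0²/38 = 0.00102898
  stratum E: (1200/3540)²·14.2²/61 = 0.379842
V_st = 0.457668
V_srs = s²/n = 298.5/415 = 0.719277
Relative efficiency = V_srs / V_st = 0.719277/0.457668 = 1.5716

RE ≈ 1.572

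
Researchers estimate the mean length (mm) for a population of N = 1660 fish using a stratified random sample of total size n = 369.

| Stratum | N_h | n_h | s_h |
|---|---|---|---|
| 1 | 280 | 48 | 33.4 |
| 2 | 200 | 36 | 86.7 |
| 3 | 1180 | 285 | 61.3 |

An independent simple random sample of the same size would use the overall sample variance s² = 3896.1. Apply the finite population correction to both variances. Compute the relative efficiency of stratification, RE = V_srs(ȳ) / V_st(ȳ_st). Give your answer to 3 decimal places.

RE ≈ 1.015

V̂(ȳ_st) = Σ W_h² (1 − n_h/N_h) s_h²/n_h, with W_h = N_h/N and N = 1660:
  stratum 1: (280/1660)²·(1 − 48/280)·33.4²/48 = 0.547875
  stratum 2: (200/1660)²·(1 − 36/200)·86.7²/36 = 2.48538
  stratum 3: (1180/1660)²·(1 − 285/1180)·61.3²/285 = 5.05318
V_st = 8.08644
V_srs = (1 − 369/1660)·3896.1/369 = 8.21149
Relative efficiency = V_srs / V_st = 8.21149/8.08644 = 1.0155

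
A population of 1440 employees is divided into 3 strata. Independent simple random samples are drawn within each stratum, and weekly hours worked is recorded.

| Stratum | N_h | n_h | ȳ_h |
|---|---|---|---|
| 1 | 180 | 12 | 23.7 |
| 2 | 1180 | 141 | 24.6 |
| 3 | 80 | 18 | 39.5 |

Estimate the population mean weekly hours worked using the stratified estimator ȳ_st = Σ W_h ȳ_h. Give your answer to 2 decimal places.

N = Σ N_h = 1440. Stratum weights W_h = N_h/N.
ȳ_st = (180·23.7 + 1180·24.6 + 80·39.5) / 1440 = 25.3153

ȳ_st ≈ 25.32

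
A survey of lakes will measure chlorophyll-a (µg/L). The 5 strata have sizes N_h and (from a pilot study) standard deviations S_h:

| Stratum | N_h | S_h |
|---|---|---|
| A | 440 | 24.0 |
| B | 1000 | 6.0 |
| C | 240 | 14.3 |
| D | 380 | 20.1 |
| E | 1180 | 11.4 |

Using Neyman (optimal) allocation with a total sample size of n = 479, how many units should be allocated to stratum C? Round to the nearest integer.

40

Neyman allocation: n_h = n · N_h S_h / Σ N_i S_i, with n = 479.
  stratum A: N_h·S_h = 440·24.0 = 10560.00
  stratum B: N_h·S_h = 1000·6.0 = 6000.00
  stratum C: N_h·S_h = 240·14.3 = 3432.00
  stratum D: N_h·S_h = 380·20.1 = 7638.00
  stratum E: N_h·S_h = 1180·11.4 = 13452.00
Σ N_h S_h = 41082.00
n for stratum C = 479·3432.00/41082.00 = 40.016 → 40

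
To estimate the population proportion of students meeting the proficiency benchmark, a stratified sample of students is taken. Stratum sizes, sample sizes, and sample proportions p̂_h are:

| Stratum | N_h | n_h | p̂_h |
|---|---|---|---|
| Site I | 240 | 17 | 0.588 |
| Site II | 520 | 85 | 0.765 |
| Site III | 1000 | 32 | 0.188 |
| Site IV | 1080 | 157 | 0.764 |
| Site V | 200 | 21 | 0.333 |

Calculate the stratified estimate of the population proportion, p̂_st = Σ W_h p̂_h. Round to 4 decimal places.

p̂_st ≈ 0.5324

N = 3040; stratum weights W_h = N_h/N.
p̂_st = Σ W_h p̂_h = (240·0.588 + 520·0.765 + 1000·0.188 + 1080·0.764 + 200·0.333)/3040 = 0.53245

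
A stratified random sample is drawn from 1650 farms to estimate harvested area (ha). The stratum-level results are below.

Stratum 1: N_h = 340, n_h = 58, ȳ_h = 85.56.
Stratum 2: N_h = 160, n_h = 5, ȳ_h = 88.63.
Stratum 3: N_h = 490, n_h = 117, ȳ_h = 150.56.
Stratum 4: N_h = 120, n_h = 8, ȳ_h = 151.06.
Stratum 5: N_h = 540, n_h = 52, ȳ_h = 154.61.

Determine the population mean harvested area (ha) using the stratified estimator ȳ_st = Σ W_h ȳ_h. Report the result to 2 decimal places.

N = Σ N_h = 1650. Stratum weights W_h = N_h/N.
ȳ_st = (340·85.56 + 160·88.63 + 490·150.56 + 120·151.06 + 540·154.61) / 1650 = 132.5225

ȳ_st ≈ 132.52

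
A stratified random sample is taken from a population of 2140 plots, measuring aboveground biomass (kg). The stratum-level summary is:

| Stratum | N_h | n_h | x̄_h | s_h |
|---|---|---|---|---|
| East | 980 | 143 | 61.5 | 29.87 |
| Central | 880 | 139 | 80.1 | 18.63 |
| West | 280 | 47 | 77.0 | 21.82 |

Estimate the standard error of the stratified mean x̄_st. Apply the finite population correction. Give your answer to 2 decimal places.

SE(x̄_st) ≈ 1.27

V̂(x̄_st) = Σ W_h² (1 − n_h/N_h) s_h²/n_h, with W_h = N_h/N and N = 2140:
  stratum East: (980/2140)²·(1 − 143/980)·29.87²/143 = 1.11753
  stratum Central: (880/2140)²·(1 − 139/880)·18.63²/139 = 0.355537
  stratum West: (280/2140)²·(1 − 47/280)·21.82²/47 = 0.144311
V̂(x̄_st) = 1.61738
SE(x̄_st) = √1.61738 = 1.27176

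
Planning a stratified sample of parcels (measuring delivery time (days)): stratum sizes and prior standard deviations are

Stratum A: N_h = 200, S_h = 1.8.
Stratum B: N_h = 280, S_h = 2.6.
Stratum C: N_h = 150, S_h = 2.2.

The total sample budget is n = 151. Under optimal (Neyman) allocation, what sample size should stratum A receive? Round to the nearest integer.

38

Neyman allocation: n_h = n · N_h S_h / Σ N_i S_i, with n = 151.
  stratum A: N_h·S_h = 200·1.8 = 360.00
  stratum B: N_h·S_h = 280·2.6 = 728.00
  stratum C: N_h·S_h = 150·2.2 = 330.00
Σ N_h S_h = 1418.00
n for stratum A = 151·360.00/1418.00 = 38.336 → 38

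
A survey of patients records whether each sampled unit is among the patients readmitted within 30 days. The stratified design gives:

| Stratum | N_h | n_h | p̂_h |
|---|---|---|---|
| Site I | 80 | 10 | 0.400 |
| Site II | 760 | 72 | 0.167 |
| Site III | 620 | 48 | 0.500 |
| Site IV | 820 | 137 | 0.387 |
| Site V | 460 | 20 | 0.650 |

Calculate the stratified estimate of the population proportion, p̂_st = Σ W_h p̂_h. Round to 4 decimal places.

p̂_st ≈ 0.3961

N = 2740; stratum weights W_h = N_h/N.
p̂_st = Σ W_h p̂_h = (80·0.400 + 760·0.167 + 620·0.500 + 820·0.387 + 460·0.650)/2740 = 0.39608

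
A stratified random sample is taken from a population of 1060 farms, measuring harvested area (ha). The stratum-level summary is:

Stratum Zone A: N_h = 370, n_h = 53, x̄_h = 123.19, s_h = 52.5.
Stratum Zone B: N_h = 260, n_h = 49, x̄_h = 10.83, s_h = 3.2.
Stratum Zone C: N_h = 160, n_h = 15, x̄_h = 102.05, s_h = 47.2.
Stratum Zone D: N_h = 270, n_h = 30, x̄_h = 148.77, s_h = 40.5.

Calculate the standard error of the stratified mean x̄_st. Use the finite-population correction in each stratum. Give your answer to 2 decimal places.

V̂(x̄_st) = Σ W_h² (1 − n_h/N_h) s_h²/n_h, with W_h = N_h/N and N = 1060:
  stratum Zone A: (370/1060)²·(1 − 53/370)·52.5²/53 = 5.42865
  stratum Zone B: (260/1060)²·(1 − 49/260)·3.2²/49 = 0.0102035
  stratum Zone C: (160/1060)²·(1 − 15/160)·47.2²/15 = 3.06668
  stratum Zone D: (270/1060)²·(1 − 30/270)·40.5²/30 = 3.1532
V̂(x̄_st) = 11.6587
SE(x̄_st) = √11.6587 = 3.41449

SE(x̄_st) ≈ 3.41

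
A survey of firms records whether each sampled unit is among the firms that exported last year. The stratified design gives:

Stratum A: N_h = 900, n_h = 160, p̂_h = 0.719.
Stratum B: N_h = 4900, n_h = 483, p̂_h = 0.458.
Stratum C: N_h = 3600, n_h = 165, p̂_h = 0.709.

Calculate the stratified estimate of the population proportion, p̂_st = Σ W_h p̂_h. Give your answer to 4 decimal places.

p̂_st ≈ 0.5791

N = 9400; stratum weights W_h = N_h/N.
p̂_st = Σ W_h p̂_h = (900·0.719 + 4900·0.458 + 3600·0.709)/9400 = 0.57912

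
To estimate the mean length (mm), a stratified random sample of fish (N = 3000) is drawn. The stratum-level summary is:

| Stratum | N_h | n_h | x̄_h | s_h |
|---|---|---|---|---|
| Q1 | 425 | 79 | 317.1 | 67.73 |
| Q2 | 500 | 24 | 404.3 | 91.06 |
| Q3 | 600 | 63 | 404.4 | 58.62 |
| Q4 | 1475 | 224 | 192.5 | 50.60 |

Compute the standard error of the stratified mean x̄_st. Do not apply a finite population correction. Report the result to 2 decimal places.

V̂(x̄_st) = Σ W_h² s_h²/n_h, with W_h = N_h/N and N = 3000:
  stratum Q1: (425/3000)²·67.73²/79 = 1.16539
  stratum Q2: (500/3000)²·91.06²/24 = 9.59713
  stratum Q3: (600/3000)²·58.62²/63 = 2.18178
  stratum Q4: (1475/3000)²·50.60²/224 = 2.76309
V̂(x̄_st) = 15.7074
SE(x̄_st) = √15.7074 = 3.96325

SE(x̄_st) ≈ 3.96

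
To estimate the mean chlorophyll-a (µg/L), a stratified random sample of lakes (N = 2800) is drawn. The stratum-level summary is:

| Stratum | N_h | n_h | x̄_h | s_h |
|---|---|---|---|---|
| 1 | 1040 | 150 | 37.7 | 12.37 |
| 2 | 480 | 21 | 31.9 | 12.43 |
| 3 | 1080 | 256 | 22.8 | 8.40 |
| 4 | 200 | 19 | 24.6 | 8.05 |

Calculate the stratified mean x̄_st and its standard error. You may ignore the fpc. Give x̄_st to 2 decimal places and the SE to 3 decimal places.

x̄_st ≈ 30.02, SE ≈ 0.644

x̄_st = Σ W_h x̄_h = (1040·37.7 + 480·31.9 + 1080·22.8 + 200·24.6)/2800 = 30.02286
V̂(x̄_st) = Σ W_h² s_h²/n_h, with W_h = N_h/N and N = 2800:
  stratum 1: (1040/2800)²·12.37²/150 = 0.140734
  stratum 2: (480/2800)²·12.43²/21 = 0.216217
  stratum 3: (1080/2800)²·8.40²/256 = 0.0410063
  stratum 4: (200/2800)²·8.05²/19 = 0.0174013
V̂(x̄_st) = 0.415358
SE(x̄_st) = √0.415358 = 0.644483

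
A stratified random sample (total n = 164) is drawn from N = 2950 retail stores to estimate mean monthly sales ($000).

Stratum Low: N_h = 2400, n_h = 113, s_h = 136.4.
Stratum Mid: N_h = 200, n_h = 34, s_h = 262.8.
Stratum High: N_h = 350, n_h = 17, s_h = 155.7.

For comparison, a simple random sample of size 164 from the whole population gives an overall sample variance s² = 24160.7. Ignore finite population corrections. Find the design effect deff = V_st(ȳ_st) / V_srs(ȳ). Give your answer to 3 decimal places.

V̂(ȳ_st) = Σ W_h² s_h²/n_h, with W_h = N_h/N and N = 2950:
  stratum Low: (2400/2950)²·136.4²/113 = 108.975
  stratum Mid: (200/2950)²·262.8²/34 = 9.33658
  stratum High: (350/2950)²·155.7²/17 = 20.0734
V_st = 138.385
V_srs = s²/n = 24160.7/164 = 147.321
deff = V_st / V_srs = 138.385/147.321 = 0.9393

deff ≈ 0.939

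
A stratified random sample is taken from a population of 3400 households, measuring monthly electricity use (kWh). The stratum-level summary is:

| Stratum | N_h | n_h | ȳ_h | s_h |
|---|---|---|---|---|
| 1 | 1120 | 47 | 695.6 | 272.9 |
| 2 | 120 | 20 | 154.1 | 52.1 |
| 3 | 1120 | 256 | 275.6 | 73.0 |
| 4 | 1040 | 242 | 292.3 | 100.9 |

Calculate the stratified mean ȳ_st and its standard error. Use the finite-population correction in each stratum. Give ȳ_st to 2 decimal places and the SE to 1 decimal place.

ȳ_st = Σ W_h ȳ_h = (1120·695.6 + 120·154.1 + 1120·275.6 + 1040·292.3)/3400 = 414.77294
V̂(ȳ_st) = Σ W_h² (1 − n_h/N_h) s_h²/n_h, with W_h = N_h/N and N = 3400:
  stratum 1: (1120/3400)²·(1 − 47/1120)·272.9²/47 = 164.729
  stratum 2: (120/3400)²·(1 − 20/120)·52.1²/20 = 0.140886
  stratum 3: (1120/3400)²·(1 − 256/1120)·73.0²/256 = 1.74253
  stratum 4: (1040/3400)²·(1 − 242/1040)·100.9²/242 = 3.02027
V̂(ȳ_st) = 169.632
SE(ȳ_st) = √169.632 = 13.0243

ȳ_st ≈ 414.77, SE ≈ 13.0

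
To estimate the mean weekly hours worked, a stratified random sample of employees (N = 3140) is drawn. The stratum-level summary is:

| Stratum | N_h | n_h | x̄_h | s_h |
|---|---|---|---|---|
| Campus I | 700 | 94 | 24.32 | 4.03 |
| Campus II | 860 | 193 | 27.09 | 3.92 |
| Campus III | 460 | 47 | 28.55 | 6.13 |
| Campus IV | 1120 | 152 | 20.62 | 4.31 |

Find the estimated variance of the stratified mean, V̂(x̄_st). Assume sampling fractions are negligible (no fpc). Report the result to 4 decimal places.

V̂(x̄_st) ≈ 0.0473

V̂(x̄_st) = Σ W_h² s_h²/n_h, with W_h = N_h/N and N = 3140:
  stratum Campus I: (700/3140)²·4.03²/94 = 0.00858656
  stratum Campus II: (860/3140)²·3.92²/193 = 0.00597245
  stratum Campus III: (460/3140)²·6.13²/47 = 0.0171585
  stratum Campus IV: (1120/3140)²·4.31²/152 = 0.0155485
V̂(x̄_st) = 0.047266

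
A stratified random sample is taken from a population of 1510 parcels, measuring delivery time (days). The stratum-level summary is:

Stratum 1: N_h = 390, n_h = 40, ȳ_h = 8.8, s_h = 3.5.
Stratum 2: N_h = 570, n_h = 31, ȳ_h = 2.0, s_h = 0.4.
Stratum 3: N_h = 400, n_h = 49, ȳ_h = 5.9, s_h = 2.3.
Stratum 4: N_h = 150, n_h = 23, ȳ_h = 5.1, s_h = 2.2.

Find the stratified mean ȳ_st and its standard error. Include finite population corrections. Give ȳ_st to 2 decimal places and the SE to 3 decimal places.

ȳ_st ≈ 5.10, SE ≈ 0.166

ȳ_st = Σ W_h ȳ_h = (390·8.8 + 570·2.0 + 400·5.9 + 150·5.1)/1510 = 5.09735
V̂(ȳ_st) = Σ W_h² (1 − n_h/N_h) s_h²/n_h, with W_h = N_h/N and N = 1510:
  stratum 1: (390/1510)²·(1 − 40/390)·3.5²/40 = 0.0183339
  stratum 2: (570/1510)²·(1 − 31/570)·0.4²/31 = 0.000695453
  stratum 3: (400/1510)²·(1 − 49/400)·2.3²/49 = 0.00664772
  stratum 4: (150/1510)²·(1 − 23/150)·2.2²/23 = 0.00175816
V̂(ȳ_st) = 0.0274352
SE(ȳ_st) = √0.0274352 = 0.165636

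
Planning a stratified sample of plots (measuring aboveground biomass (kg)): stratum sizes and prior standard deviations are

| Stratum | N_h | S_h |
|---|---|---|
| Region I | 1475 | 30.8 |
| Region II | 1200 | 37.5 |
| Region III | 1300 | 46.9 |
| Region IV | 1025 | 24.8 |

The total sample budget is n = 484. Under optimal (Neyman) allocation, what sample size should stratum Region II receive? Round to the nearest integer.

Neyman allocation: n_h = n · N_h S_h / Σ N_i S_i, with n = 484.
  stratum Region I: N_h·S_h = 1475·30.8 = 45430.00
  stratum Region II: N_h·S_h = 1200·37.5 = 45000.00
  stratum Region III: N_h·S_h = 1300·46.9 = 60970.00
  stratum Region IV: N_h·S_h = 1025·24.8 = 25420.00
Σ N_h S_h = 176820.00
n for stratum Region II = 484·45000.00/176820.00 = 123.176 → 123

123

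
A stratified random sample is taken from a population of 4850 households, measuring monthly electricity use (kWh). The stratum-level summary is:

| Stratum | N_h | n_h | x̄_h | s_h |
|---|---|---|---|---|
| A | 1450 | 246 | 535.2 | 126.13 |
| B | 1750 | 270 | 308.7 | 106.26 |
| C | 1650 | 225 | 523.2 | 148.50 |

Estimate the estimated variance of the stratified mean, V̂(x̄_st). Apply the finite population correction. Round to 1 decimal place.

V̂(x̄_st) = Σ W_h² (1 − n_h/N_h) s_h²/n_h, with W_h = N_h/N and N = 4850:
  stratum A: (1450/4850)²·(1 − 246/1450)·126.13²/246 = 4.79968
  stratum B: (1750/4850)²·(1 − 270/1750)·106.26²/270 = 4.6046
  stratum C: (1650/4850)²·(1 − 225/1650)·148.50²/225 = 9.79683
V̂(x̄_st) = 19.2011

V̂(x̄_st) ≈ 19.2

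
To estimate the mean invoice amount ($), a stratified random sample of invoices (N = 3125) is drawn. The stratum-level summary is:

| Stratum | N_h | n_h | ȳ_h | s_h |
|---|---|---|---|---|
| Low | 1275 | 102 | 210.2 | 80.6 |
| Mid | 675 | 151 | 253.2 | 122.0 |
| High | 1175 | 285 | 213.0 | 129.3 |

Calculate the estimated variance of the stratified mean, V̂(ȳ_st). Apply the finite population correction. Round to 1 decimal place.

V̂(ȳ_st) = Σ W_h² (1 − n_h/N_h) s_h²/n_h, with W_h = N_h/N and N = 3125:
  stratum Low: (1275/3125)²·(1 − 102/1275)·80.6²/102 = 9.75389
  stratum Mid: (675/3125)²·(1 − 151/675)·122.0²/151 = 3.57008
  stratum High: (1175/3125)²·(1 − 285/1175)·129.3²/285 = 6.28174
V̂(ȳ_st) = 19.6057

V̂(ȳ_st) ≈ 19.6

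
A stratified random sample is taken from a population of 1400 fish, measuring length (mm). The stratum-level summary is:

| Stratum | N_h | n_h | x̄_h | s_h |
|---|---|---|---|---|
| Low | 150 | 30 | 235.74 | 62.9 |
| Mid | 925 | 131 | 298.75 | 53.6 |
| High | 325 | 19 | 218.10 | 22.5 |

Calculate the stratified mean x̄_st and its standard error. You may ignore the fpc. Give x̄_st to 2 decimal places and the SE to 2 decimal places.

x̄_st ≈ 273.28, SE ≈ 3.54

x̄_st = Σ W_h x̄_h = (150·235.74 + 925·298.75 + 325·218.10)/1400 = 273.27661
V̂(x̄_st) = Σ W_h² s_h²/n_h, with W_h = N_h/N and N = 1400:
  stratum Low: (150/1400)²·62.9²/30 = 1.51393
  stratum Mid: (925/1400)²·53.6²/131 = 9.57383
  stratum High: (325/1400)²·22.5²/19 = 1.43589
V̂(x̄_st) = 12.5237
SE(x̄_st) = √12.5237 = 3.53888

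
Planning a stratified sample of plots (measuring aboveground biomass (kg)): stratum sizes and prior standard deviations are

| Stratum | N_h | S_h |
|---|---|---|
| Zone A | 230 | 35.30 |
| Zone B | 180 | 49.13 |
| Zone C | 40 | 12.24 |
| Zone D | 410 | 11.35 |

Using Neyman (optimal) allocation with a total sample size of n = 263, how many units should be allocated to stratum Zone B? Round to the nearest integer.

Neyman allocation: n_h = n · N_h S_h / Σ N_i S_i, with n = 263.
  stratum Zone A: N_h·S_h = 230·35.30 = 8119.00
  stratum Zone B: N_h·S_h = 180·49.13 = 8843.40
  stratum Zone C: N_h·S_h = 40·12.24 = 489.60
  stratum Zone D: N_h·S_h = 410·11.35 = 4653.50
Σ N_h S_h = 22105.50
n for stratum Zone B = 263·8843.40/22105.50 = 105.214 → 105

105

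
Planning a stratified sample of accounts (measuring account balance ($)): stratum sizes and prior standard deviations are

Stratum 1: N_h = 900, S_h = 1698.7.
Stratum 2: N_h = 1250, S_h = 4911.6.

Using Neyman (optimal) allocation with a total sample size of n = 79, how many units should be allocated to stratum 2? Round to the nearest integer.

Neyman allocation: n_h = n · N_h S_h / Σ N_i S_i, with n = 79.
  stratum 1: N_h·S_h = 900·1698.7 = 1528830.00
  stratum 2: N_h·S_h = 1250·4911.6 = 6139500.00
Σ N_h S_h = 7668330.00
n for stratum 2 = 79·6139500.00/7668330.00 = 63.250 → 63

63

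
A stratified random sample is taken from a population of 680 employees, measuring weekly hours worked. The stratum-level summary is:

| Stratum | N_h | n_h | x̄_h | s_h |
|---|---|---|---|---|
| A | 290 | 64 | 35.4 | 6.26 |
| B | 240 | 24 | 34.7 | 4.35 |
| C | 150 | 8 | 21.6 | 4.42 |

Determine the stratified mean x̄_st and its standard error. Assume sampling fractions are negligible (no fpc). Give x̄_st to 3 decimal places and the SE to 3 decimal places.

x̄_st ≈ 32.109, SE ≈ 0.573

x̄_st = Σ W_h x̄_h = (290·35.4 + 240·34.7 + 150·21.6)/680 = 32.10882
V̂(x̄_st) = Σ W_h² s_h²/n_h, with W_h = N_h/N and N = 680:
  stratum A: (290/680)²·6.26²/64 = 0.111365
  stratum B: (240/680)²·4.35²/24 = 0.0982137
  stratum C: (150/680)²·4.42²/8 = 0.118828
V̂(x̄_st) = 0.328406
SE(x̄_st) = √0.328406 = 0.573067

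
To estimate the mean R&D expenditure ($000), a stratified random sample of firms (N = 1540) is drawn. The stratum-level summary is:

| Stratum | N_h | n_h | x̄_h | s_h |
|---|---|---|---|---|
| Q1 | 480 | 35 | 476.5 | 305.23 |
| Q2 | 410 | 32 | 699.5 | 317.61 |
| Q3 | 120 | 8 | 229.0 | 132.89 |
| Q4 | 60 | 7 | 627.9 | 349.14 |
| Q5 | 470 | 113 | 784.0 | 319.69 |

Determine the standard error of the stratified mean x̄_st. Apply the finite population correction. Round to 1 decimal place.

SE(x̄_st) ≈ 23.4

V̂(x̄_st) = Σ W_h² (1 − n_h/N_h) s_h²/n_h, with W_h = N_h/N and N = 1540:
  stratum Q1: (480/1540)²·(1 − 35/480)·305.23²/35 = 239.743
  stratum Q2: (410/1540)²·(1 − 32/410)·317.61²/32 = 206.003
  stratum Q3: (120/1540)²·(1 − 8/120)·132.89²/8 = 12.5099
  stratum Q4: (60/1540)²·(1 − 7/60)·349.14²/7 = 23.35
  stratum Q5: (470/1540)²·(1 − 113/470)·319.69²/113 = 63.9888
V̂(x̄_st) = 545.594
SE(x̄_st) = √545.594 = 23.358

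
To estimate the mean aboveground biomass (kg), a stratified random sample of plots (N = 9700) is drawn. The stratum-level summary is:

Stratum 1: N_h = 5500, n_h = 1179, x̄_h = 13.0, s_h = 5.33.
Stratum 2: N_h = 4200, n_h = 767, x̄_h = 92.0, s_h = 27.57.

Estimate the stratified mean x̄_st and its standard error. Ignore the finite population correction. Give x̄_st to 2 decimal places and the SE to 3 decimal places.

x̄_st ≈ 47.21, SE ≈ 0.440

x̄_st = Σ W_h x̄_h = (5500·13.0 + 4200·92.0)/9700 = 47.20619
V̂(x̄_st) = Σ W_h² s_h²/n_h, with W_h = N_h/N and N = 9700:
  stratum 1: (5500/9700)²·5.33²/1179 = 0.0077468
  stratum 2: (4200/9700)²·27.57²/767 = 0.185795
V̂(x̄_st) = 0.193541
SE(x̄_st) = √0.193541 = 0.439934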